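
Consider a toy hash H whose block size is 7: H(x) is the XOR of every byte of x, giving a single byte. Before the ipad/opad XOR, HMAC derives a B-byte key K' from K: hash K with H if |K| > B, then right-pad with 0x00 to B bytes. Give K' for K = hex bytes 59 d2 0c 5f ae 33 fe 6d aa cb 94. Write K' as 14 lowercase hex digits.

23000000000000

|K| = 11 > B = 7, so first hash the key.
H(K): XOR 59⊕d2⊕0c⊕5f⊕ae⊕33⊕fe⊕6d⊕aa⊕cb⊕94 = 23.
Zero-pad H(K) = 23 to 7 bytes: K' = 23 00 00 00 00 00 00.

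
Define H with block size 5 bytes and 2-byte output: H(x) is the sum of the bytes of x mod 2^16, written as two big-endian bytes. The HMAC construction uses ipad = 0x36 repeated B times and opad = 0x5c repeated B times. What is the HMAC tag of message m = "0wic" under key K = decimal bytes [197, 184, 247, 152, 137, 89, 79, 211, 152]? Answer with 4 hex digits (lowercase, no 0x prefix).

Key decimal bytes [197, 184, 247, 152, 137, 89, 79, 211, 152] = c5 b8 f7 98 89 59 4f d3 98 is 9 bytes > B = 5, so hash it first: H(key) = 05 a8, then zero-pad to 5 bytes: K' = 05 a8 00 00 00.
K' ⊕ ipad = 33 9e 36 36 36.  K' ⊕ opad = 59 f4 5c 5c 5c.
Inner input = (K'⊕ipad) ∥ m = 33 9e 36 36 36 ∥ 30 77 69 63.
Inner hash: sum = 51+158+54+54+54+48+119+105+99 = 742 → 02 e6.
Outer input = (K'⊕opad) ∥ inner = 59 f4 5c 5c 5c ∥ 02 e6.
Outer hash (tag): sum = 89+244+92+92+92+2+230 = 841 → 03 49.

0349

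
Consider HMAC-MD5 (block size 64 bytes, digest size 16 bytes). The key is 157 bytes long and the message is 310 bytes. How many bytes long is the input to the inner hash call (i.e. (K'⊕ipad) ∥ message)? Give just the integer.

374

Key is 157 > 64 bytes, so it is hashed to 16 bytes then zero-padded to 64: |K'| = 64.
Inner input = (K'⊕ipad) ∥ m → 64 + 310 = 374 bytes.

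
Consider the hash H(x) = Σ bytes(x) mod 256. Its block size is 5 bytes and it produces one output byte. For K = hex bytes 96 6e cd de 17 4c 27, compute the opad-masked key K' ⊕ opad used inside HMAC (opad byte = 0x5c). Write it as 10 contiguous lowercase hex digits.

Key hex bytes 96 6e cd de 17 4c 27 is 7 bytes > B = 5, so hash it first: H(key) = 39, then zero-pad to 5 bytes: K' = 39 00 00 00 00.
XOR each byte with 0x5c: 39⊕5c=65, 00⊕5c=5c, 00⊕5c=5c, 00⊕5c=5c, 00⊕5c=5c.

655c5c5c5c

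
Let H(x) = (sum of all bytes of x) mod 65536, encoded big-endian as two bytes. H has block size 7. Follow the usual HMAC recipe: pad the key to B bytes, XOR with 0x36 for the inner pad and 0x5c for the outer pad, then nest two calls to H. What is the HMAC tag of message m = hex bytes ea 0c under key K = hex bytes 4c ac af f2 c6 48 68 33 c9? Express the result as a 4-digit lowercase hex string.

02f2

Key hex bytes 4c ac af f2 c6 48 68 33 c9 is 9 bytes > B = 7, so hash it first: H(key) = 05 0b, then zero-pad to 7 bytes: K' = 05 0b 00 00 00 00 00.
K' ⊕ ipad = 33 3d 36 36 36 36 36.  K' ⊕ opad = 59 57 5c 5c 5c 5c 5c.
Inner input = (K'⊕ipad) ∥ m = 33 3d 36 36 36 36 36 ∥ ea 0c.
Inner hash: sum = 51+61+54+54+54+54+54+234+12 = 628 → 02 74.
Outer input = (K'⊕opad) ∥ inner = 59 57 5c 5c 5c 5c 5c ∥ 02 74.
Outer hash (tag): sum = 89+87+92+92+92+92+92+2+116 = 754 → 02 f2.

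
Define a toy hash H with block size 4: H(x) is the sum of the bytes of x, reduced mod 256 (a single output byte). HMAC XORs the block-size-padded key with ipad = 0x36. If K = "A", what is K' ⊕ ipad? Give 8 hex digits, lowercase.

77363636

Key "A" = 41 is 1 byte ≤ B = 4; zero-pad to 4 bytes: K' = 41 00 00 00.
XOR each byte with 0x36: 41⊕36=77, 00⊕36=36, 00⊕36=36, 00⊕36=36.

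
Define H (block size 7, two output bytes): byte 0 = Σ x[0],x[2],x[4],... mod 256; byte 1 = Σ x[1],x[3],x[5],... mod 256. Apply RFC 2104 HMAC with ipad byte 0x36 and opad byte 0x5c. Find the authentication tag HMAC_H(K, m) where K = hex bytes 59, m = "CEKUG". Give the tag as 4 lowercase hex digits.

Key hex bytes 59 is 1 byte ≤ B = 7; zero-pad to 7 bytes: K' = 59 00 00 00 00 00 00.
K' ⊕ ipad = 6f 36 36 36 36 36 36.  K' ⊕ opad = 05 5c 5c 5c 5c 5c 5c.
Inner input = (K'⊕ipad) ∥ m = 6f 36 36 36 36 36 36 ∥ 43 45 4b 55 47.
Inner hash: even-index sum = 427 mod 256 = 171; odd-index sum = 375 mod 256 = 119 → ab 77.
Outer input = (K'⊕opad) ∥ inner = 05 5c 5c 5c 5c 5c 5c ∥ ab 77.
Outer hash (tag): even-index sum = 400 mod 256 = 144; odd-index sum = 447 mod 256 = 191 → 90 bf.

90bf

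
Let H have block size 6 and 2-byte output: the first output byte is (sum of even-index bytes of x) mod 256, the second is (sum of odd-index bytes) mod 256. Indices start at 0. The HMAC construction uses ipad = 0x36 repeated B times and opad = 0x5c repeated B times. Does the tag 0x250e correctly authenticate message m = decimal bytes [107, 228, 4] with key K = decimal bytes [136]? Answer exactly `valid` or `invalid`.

invalid

Key decimal bytes [136] = 88 is 1 byte ≤ B = 6; zero-pad to 6 bytes: K' = 88 00 00 00 00 00.
K' ⊕ ipad = be 36 36 36 36 36; K' ⊕ opad = d4 5c 5c 5c 5c 5c.
Inner hash: even-index sum = 409 mod 256 = 153; odd-index sum = 390 mod 256 = 134 → 99 86.
Outer hash (recomputed tag): even-index sum = 549 mod 256 = 37; odd-index sum = 410 mod 256 = 154 → 25 9a.
Recomputed tag = 259a; claimed = 250e → mismatch.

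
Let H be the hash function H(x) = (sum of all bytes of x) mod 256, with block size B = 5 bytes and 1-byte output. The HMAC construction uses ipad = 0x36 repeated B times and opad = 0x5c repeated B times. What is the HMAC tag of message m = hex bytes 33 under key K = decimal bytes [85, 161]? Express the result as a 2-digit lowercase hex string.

e9

Key decimal bytes [85, 161] = 55 a1 is 2 bytes ≤ B = 5; zero-pad to 5 bytes: K' = 55 a1 00 00 00.
K' ⊕ ipad = 63 97 36 36 36.  K' ⊕ opad = 09 fd 5c 5c 5c.
Inner input = (K'⊕ipad) ∥ m = 63 97 36 36 36 ∥ 33.
Inner hash: sum = 99+151+54+54+54+51 = 463; mod 256 = 207 → cf.
Outer input = (K'⊕opad) ∥ inner = 09 fd 5c 5c 5c ∥ cf.
Outer hash (tag): sum = 9+253+92+92+92+207 = 745; mod 256 = 233 → e9.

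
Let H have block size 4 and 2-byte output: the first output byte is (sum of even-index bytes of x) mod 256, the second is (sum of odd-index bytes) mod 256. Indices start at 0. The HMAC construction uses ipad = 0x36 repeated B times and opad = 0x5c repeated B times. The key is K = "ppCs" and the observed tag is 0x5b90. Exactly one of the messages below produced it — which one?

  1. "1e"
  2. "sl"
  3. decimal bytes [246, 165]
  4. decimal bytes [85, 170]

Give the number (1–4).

4

Key "ppCs" = 70 70 43 73 is exactly B = 4 bytes: K' = 70 70 43 73.
K' ⊕ ipad = 46 46 75 45; K' ⊕ opad = 2c 2c 1f 2f.
m1: inner = H(46 46 75 45 31 65) = ec f0; tag = H(2c 2c 1f 2f ec f0) = 374b
m2: inner = H(46 46 75 45 73 6c) = 2e f7; tag = H(2c 2c 1f 2f 2e f7) = 7952
m3: inner = H(46 46 75 45 f6 a5) = b1 30; tag = H(2c 2c 1f 2f b1 30) = fc8b
m4: inner = H(46 46 75 45 55 aa) = 10 35; tag = H(2c 2c 1f 2f 10 35) = 5b90 ← matches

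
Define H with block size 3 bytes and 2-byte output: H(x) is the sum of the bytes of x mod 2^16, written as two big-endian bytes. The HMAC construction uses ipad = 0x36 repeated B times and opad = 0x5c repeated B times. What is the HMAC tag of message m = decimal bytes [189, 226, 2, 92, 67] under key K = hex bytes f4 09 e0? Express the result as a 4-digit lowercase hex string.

01d4

Key hex bytes f4 09 e0 is exactly B = 3 bytes: K' = f4 09 e0.
K' ⊕ ipad = c2 3f d6.  K' ⊕ opad = a8 55 bc.
Inner input = (K'⊕ipad) ∥ m = c2 3f d6 ∥ bd e2 02 5c 43.
Inner hash: sum = 194+63+214+189+226+2+92+67 = 1047 → 04 17.
Outer input = (K'⊕opad) ∥ inner = a8 55 bc ∥ 04 17.
Outer hash (tag): sum = 168+85+188+4+23 = 468 → 01 d4.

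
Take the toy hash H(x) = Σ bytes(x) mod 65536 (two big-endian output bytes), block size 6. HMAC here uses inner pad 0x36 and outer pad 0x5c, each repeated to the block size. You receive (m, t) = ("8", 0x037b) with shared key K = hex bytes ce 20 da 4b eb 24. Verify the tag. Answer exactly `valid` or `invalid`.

valid

Key hex bytes ce 20 da 4b eb 24 is exactly B = 6 bytes: K' = ce 20 da 4b eb 24.
K' ⊕ ipad = f8 16 ec 7d dd 12; K' ⊕ opad = 92 7c 86 17 b7 78.
Inner hash: sum = 248+22+236+125+221+18+56 = 926 → 03 9e.
Outer hash (recomputed tag): sum = 146+124+134+23+183+120+3+158 = 891 → 03 7b.
Recomputed tag = 037b; claimed = 037b → match.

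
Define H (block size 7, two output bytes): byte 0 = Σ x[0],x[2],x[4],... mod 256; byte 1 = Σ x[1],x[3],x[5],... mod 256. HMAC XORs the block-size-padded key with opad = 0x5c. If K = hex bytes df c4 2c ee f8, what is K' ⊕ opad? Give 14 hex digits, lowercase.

839870b2a45c5c

Key hex bytes df c4 2c ee f8 is 5 bytes ≤ B = 7; zero-pad to 7 bytes: K' = df c4 2c ee f8 00 00.
XOR each byte with 0x5c: df⊕5c=83, c4⊕5c=98, 2c⊕5c=70, ee⊕5c=b2, f8⊕5c=a4, 00⊕5c=5c, 00⊕5c=5c.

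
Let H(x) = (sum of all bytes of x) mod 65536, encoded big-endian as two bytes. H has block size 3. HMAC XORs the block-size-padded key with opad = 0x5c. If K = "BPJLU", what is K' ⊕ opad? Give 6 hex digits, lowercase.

5d215c

Key "BPJLU" = 42 50 4a 4c 55 is 5 bytes > B = 3, so hash it first: H(key) = 01 7d, then zero-pad to 3 bytes: K' = 01 7d 00.
XOR each byte with 0x5c: 01⊕5c=5d, 7d⊕5c=21, 00⊕5c=5c.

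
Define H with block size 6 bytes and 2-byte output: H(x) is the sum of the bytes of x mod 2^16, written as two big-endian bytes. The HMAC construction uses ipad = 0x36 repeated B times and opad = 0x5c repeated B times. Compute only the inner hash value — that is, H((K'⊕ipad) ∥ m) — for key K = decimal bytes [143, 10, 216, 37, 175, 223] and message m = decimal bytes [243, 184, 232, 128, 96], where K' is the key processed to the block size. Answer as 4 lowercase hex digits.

Key decimal bytes [143, 10, 216, 37, 175, 223] = 8f 0a d8 25 af df is exactly B = 6 bytes: K' = 8f 0a d8 25 af df.
K' ⊕ ipad = b9 3c ee 13 99 e9.
Inner input = b9 3c ee 13 99 e9 ∥ f3 b8 e8 80 60.
Inner hash: sum = 185+60+238+19+153+233+243+184+232+128+96 = 1771 → 06 eb.

06eb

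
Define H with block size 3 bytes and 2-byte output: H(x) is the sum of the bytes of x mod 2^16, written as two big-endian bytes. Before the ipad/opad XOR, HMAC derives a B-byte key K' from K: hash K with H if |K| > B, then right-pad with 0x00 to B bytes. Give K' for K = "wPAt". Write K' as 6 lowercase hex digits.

|K| = 4 > B = 3, so first hash the key.
H(K): sum = 119+80+65+116 = 380 → 01 7c.
Zero-pad H(K) = 01 7c to 3 bytes: K' = 01 7c 00.

017c00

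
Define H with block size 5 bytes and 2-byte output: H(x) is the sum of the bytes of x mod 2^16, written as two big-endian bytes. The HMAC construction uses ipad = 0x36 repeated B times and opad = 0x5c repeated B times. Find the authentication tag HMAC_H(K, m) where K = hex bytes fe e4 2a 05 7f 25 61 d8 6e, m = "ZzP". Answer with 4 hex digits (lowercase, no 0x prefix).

Key hex bytes fe e4 2a 05 7f 25 61 d8 6e is 9 bytes > B = 5, so hash it first: H(key) = 04 5c, then zero-pad to 5 bytes: K' = 04 5c 00 00 00.
K' ⊕ ipad = 32 6a 36 36 36.  K' ⊕ opad = 58 00 5c 5c 5c.
Inner input = (K'⊕ipad) ∥ m = 32 6a 36 36 36 ∥ 5a 7a 50.
Inner hash: sum = 50+106+54+54+54+90+122+80 = 610 → 02 62.
Outer input = (K'⊕opad) ∥ inner = 58 00 5c 5c 5c ∥ 02 62.
Outer hash (tag): sum = 88+0+92+92+92+2+98 = 464 → 01 d0.

01d0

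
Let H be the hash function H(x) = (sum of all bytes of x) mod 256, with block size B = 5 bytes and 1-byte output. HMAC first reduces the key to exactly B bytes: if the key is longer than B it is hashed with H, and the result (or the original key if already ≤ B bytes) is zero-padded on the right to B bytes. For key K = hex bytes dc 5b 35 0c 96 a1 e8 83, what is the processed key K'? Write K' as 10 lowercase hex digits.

1a00000000

|K| = 8 > B = 5, so first hash the key.
H(K): sum = 220+91+53+12+150+161+232+131 = 1050; mod 256 = 26 → 1a.
Zero-pad H(K) = 1a to 5 bytes: K' = 1a 00 00 00 00.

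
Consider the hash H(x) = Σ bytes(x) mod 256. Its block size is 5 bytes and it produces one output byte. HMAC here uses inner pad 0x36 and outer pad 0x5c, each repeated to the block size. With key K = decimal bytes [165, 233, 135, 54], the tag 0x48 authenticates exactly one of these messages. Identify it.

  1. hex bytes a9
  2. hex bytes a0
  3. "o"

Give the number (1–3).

Key decimal bytes [165, 233, 135, 54] = a5 e9 87 36 is 4 bytes ≤ B = 5; zero-pad to 5 bytes: K' = a5 e9 87 36 00.
K' ⊕ ipad = 93 df b1 00 36; K' ⊕ opad = f9 b5 db 6a 5c.
m1: inner = H(93 df b1 00 36 a9) = 02; tag = H(f9 b5 db 6a 5c 02) = 51
m2: inner = H(93 df b1 00 36 a0) = f9; tag = H(f9 b5 db 6a 5c f9) = 48 ← matches
m3: inner = H(93 df b1 00 36 6f) = c8; tag = H(f9 b5 db 6a 5c c8) = 17

2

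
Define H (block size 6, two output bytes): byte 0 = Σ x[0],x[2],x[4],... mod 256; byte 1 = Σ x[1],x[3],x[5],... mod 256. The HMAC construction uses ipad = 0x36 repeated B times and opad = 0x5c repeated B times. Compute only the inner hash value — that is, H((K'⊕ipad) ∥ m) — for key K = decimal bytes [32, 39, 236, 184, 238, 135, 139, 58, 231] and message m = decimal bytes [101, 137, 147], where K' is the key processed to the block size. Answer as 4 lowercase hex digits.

be8b

Key decimal bytes [32, 39, 236, 184, 238, 135, 139, 58, 231] = 20 27 ec b8 ee 87 8b 3a e7 is 9 bytes > B = 6, so hash it first: H(key) = 6c a0, then zero-pad to 6 bytes: K' = 6c a0 00 00 00 00.
K' ⊕ ipad = 5a 96 36 36 36 36.
Inner input = 5a 96 36 36 36 36 ∥ 65 89 93.
Inner hash: even-index sum = 446 mod 256 = 190; odd-index sum = 395 mod 256 = 139 → be 8b.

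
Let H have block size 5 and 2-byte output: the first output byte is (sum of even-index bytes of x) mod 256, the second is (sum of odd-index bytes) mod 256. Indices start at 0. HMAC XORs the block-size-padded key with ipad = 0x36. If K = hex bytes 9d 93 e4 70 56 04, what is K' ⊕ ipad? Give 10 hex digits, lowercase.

Key hex bytes 9d 93 e4 70 56 04 is 6 bytes > B = 5, so hash it first: H(key) = d7 07, then zero-pad to 5 bytes: K' = d7 07 00 00 00.
XOR each byte with 0x36: d7⊕36=e1, 07⊕36=31, 00⊕36=36, 00⊕36=36, 00⊕36=36.

e131363636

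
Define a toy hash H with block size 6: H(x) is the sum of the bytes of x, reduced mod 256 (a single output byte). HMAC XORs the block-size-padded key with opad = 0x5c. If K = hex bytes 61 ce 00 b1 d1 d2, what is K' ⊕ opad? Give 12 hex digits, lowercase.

Key hex bytes 61 ce 00 b1 d1 d2 is exactly B = 6 bytes: K' = 61 ce 00 b1 d1 d2.
XOR each byte with 0x5c: 61⊕5c=3d, ce⊕5c=92, 00⊕5c=5c, b1⊕5c=ed, d1⊕5c=8d, d2⊕5c=8e.

3d925ced8d8e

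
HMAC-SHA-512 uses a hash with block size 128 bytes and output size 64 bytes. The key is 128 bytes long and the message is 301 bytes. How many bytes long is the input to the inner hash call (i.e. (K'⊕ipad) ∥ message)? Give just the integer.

429

Key is 128 ≤ 128 bytes, zero-padded: |K'| = 128.
Inner input = (K'⊕ipad) ∥ m → 128 + 301 = 429 bytes.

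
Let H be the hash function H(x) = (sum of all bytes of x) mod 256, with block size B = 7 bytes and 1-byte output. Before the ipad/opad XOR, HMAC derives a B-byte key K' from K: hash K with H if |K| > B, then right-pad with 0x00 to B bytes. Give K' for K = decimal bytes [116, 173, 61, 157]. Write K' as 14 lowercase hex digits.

74ad3d9d000000

Key decimal bytes [116, 173, 61, 157] = 74 ad 3d 9d is 4 bytes ≤ B = 7; zero-pad to 7 bytes: K' = 74 ad 3d 9d 00 00 00.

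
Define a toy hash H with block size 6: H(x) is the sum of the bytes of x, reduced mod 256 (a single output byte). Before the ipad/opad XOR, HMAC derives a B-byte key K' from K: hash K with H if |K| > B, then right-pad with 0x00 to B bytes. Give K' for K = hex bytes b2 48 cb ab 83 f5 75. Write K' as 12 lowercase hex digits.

|K| = 7 > B = 6, so first hash the key.
H(K): sum = 178+72+203+171+131+245+117 = 1117; mod 256 = 93 → 5d.
Zero-pad H(K) = 5d to 6 bytes: K' = 5d 00 00 00 00 00.

5d0000000000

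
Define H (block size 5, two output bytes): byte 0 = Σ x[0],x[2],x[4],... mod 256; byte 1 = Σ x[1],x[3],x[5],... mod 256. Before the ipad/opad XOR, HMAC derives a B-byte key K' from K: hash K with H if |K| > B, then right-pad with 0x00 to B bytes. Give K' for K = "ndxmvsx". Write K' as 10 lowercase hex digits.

d444000000

|K| = 7 > B = 5, so first hash the key.
H(K): even-index sum = 468 mod 256 = 212; odd-index sum = 324 mod 256 = 68 → d4 44.
Zero-pad H(K) = d4 44 to 5 bytes: K' = d4 44 00 00 00.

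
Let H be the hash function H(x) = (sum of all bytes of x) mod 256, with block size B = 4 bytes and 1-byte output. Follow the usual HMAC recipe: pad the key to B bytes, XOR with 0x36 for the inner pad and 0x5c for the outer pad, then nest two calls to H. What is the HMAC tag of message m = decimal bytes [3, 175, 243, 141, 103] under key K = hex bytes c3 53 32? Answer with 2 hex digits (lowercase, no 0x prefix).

Key hex bytes c3 53 32 is 3 bytes ≤ B = 4; zero-pad to 4 bytes: K' = c3 53 32 00.
K' ⊕ ipad = f5 65 04 36.  K' ⊕ opad = 9f 0f 6e 5c.
Inner input = (K'⊕ipad) ∥ m = f5 65 04 36 ∥ 03 af f3 8d 67.
Inner hash: sum = 245+101+4+54+3+175+243+141+103 = 1069; mod 256 = 45 → 2d.
Outer input = (K'⊕opad) ∥ inner = 9f 0f 6e 5c ∥ 2d.
Outer hash (tag): sum = 159+15+110+92+45 = 421; mod 256 = 165 → a5.

a5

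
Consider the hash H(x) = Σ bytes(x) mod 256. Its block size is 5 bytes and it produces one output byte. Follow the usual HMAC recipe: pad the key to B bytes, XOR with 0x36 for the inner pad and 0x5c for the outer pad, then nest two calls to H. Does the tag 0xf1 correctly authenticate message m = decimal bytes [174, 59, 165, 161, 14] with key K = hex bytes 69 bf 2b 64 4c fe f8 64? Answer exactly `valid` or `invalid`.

valid

Key hex bytes 69 bf 2b 64 4c fe f8 64 is 8 bytes > B = 5, so hash it first: H(key) = 5d, then zero-pad to 5 bytes: K' = 5d 00 00 00 00.
K' ⊕ ipad = 6b 36 36 36 36; K' ⊕ opad = 01 5c 5c 5c 5c.
Inner hash: sum = 107+54+54+54+54+174+59+165+161+14 = 896; mod 256 = 128 → 80.
Outer hash (recomputed tag): sum = 1+92+92+92+92+128 = 497; mod 256 = 241 → f1.
Recomputed tag = f1; claimed = f1 → match.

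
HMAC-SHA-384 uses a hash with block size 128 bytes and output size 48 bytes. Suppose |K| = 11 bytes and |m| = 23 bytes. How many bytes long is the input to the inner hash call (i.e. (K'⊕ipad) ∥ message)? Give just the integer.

151

Key is 11 ≤ 128 bytes, zero-padded: |K'| = 128.
Inner input = (K'⊕ipad) ∥ m → 128 + 23 = 151 bytes.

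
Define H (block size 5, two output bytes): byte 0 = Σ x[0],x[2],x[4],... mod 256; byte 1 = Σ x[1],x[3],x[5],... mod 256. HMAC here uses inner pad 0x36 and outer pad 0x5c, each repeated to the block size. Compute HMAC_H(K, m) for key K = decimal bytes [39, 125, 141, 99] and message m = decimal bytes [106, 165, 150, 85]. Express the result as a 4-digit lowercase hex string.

485c

Key decimal bytes [39, 125, 141, 99] = 27 7d 8d 63 is 4 bytes ≤ B = 5; zero-pad to 5 bytes: K' = 27 7d 8d 63 00.
K' ⊕ ipad = 11 4b bb 55 36.  K' ⊕ opad = 7b 21 d1 3f 5c.
Inner input = (K'⊕ipad) ∥ m = 11 4b bb 55 36 ∥ 6a a5 96 55.
Inner hash: even-index sum = 508 mod 256 = 252; odd-index sum = 416 mod 256 = 160 → fc a0.
Outer input = (K'⊕opad) ∥ inner = 7b 21 d1 3f 5c ∥ fc a0.
Outer hash (tag): even-index sum = 584 mod 256 = 72; odd-index sum = 348 mod 256 = 92 → 48 5c.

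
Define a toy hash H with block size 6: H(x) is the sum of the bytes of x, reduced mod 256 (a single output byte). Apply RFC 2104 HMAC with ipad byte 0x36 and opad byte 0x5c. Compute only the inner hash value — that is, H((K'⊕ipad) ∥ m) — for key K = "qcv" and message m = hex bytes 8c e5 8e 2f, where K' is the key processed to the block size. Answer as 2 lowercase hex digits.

ac

Key "qcv" = 71 63 76 is 3 bytes ≤ B = 6; zero-pad to 6 bytes: K' = 71 63 76 00 00 00.
K' ⊕ ipad = 47 55 40 36 36 36.
Inner input = 47 55 40 36 36 36 ∥ 8c e5 8e 2f.
Inner hash: sum = 71+85+64+54+54+54+140+229+142+47 = 940; mod 256 = 172 → ac.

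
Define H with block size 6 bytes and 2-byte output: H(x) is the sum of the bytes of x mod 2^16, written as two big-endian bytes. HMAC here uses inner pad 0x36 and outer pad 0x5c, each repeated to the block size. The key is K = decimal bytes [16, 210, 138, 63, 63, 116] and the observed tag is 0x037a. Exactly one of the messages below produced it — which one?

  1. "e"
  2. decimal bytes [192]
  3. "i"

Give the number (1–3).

Key decimal bytes [16, 210, 138, 63, 63, 116] = 10 d2 8a 3f 3f 74 is exactly B = 6 bytes: K' = 10 d2 8a 3f 3f 74.
K' ⊕ ipad = 26 e4 bc 09 09 42; K' ⊕ opad = 4c 8e d6 63 63 28.
m1: inner = H(26 e4 bc 09 09 42 65) = 02 7f; tag = H(4c 8e d6 63 63 28 02 7f) = 031f
m2: inner = H(26 e4 bc 09 09 42 c0) = 02 da; tag = H(4c 8e d6 63 63 28 02 da) = 037a ← matches
m3: inner = H(26 e4 bc 09 09 42 69) = 02 83; tag = H(4c 8e d6 63 63 28 02 83) = 0323

2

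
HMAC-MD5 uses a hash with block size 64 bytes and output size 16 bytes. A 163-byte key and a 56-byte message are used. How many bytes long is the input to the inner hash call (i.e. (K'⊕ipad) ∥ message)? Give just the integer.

Key is 163 > 64 bytes, so it is hashed to 16 bytes then zero-padded to 64: |K'| = 64.
Inner input = (K'⊕ipad) ∥ m → 64 + 56 = 120 bytes.

120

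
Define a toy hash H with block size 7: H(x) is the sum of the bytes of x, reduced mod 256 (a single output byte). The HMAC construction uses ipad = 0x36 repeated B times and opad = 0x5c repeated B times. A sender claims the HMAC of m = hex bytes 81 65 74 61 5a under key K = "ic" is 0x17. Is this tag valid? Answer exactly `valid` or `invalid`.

valid

Key "ic" = 69 63 is 2 bytes ≤ B = 7; zero-pad to 7 bytes: K' = 69 63 00 00 00 00 00.
K' ⊕ ipad = 5f 55 36 36 36 36 36; K' ⊕ opad = 35 3f 5c 5c 5c 5c 5c.
Inner hash: sum = 95+85+54+54+54+54+54+129+101+116+97+90 = 983; mod 256 = 215 → d7.
Outer hash (recomputed tag): sum = 53+63+92+92+92+92+92+215 = 791; mod 256 = 23 → 17.
Recomputed tag = 17; claimed = 17 → match.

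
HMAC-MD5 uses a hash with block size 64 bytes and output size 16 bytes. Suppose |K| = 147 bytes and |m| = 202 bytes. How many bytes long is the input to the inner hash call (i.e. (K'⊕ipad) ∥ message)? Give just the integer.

266

Key is 147 > 64 bytes, so it is hashed to 16 bytes then zero-padded to 64: |K'| = 64.
Inner input = (K'⊕ipad) ∥ m → 64 + 202 = 266 bytes.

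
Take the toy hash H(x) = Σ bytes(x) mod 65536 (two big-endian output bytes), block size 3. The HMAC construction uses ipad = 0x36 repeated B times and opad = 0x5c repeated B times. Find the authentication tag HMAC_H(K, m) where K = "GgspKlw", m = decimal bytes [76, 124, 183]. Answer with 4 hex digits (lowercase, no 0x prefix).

0211

Key "GgspKlw" = 47 67 73 70 4b 6c 77 is 7 bytes > B = 3, so hash it first: H(key) = 02 bf, then zero-pad to 3 bytes: K' = 02 bf 00.
K' ⊕ ipad = 34 89 36.  K' ⊕ opad = 5e e3 5c.
Inner input = (K'⊕ipad) ∥ m = 34 89 36 ∥ 4c 7c b7.
Inner hash: sum = 52+137+54+76+124+183 = 626 → 02 72.
Outer input = (K'⊕opad) ∥ inner = 5e e3 5c ∥ 02 72.
Outer hash (tag): sum = 94+227+92+2+114 = 529 → 02 11.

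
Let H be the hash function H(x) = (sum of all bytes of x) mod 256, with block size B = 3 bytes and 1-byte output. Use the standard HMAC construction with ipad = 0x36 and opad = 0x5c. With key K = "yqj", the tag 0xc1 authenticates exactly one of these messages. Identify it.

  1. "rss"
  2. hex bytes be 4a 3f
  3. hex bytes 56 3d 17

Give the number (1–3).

Key "yqj" = 79 71 6a is exactly B = 3 bytes: K' = 79 71 6a.
K' ⊕ ipad = 4f 47 5c; K' ⊕ opad = 25 2d 36.
m1: inner = H(4f 47 5c 72 73 73) = 4a; tag = H(25 2d 36 4a) = d2
m2: inner = H(4f 47 5c be 4a 3f) = 39; tag = H(25 2d 36 39) = c1 ← matches
m3: inner = H(4f 47 5c 56 3d 17) = 9c; tag = H(25 2d 36 9c) = 24

2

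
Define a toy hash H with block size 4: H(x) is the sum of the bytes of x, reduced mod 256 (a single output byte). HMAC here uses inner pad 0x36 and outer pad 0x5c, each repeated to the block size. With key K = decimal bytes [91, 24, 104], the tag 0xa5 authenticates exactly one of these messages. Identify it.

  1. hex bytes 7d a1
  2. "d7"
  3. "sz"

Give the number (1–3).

2

Key decimal bytes [91, 24, 104] = 5b 18 68 is 3 bytes ≤ B = 4; zero-pad to 4 bytes: K' = 5b 18 68 00.
K' ⊕ ipad = 6d 2e 5e 36; K' ⊕ opad = 07 44 34 5c.
m1: inner = H(6d 2e 5e 36 7d a1) = 4d; tag = H(07 44 34 5c 4d) = 28
m2: inner = H(6d 2e 5e 36 64 37) = ca; tag = H(07 44 34 5c ca) = a5 ← matches
m3: inner = H(6d 2e 5e 36 73 7a) = 1c; tag = H(07 44 34 5c 1c) = f7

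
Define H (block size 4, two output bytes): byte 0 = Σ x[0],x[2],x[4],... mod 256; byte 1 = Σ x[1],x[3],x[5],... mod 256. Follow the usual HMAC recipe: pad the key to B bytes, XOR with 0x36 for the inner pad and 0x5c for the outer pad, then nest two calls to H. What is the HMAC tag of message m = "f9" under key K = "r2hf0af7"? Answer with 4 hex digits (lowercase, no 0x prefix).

Key "r2hf0af7" = 72 32 68 66 30 61 66 37 is 8 bytes > B = 4, so hash it first: H(key) = 70 30, then zero-pad to 4 bytes: K' = 70 30 00 00.
K' ⊕ ipad = 46 06 36 36.  K' ⊕ opad = 2c 6c 5c 5c.
Inner input = (K'⊕ipad) ∥ m = 46 06 36 36 ∥ 66 39.
Inner hash: even-index sum = 226 mod 256 = 226; odd-index sum = 117 mod 256 = 117 → e2 75.
Outer input = (K'⊕opad) ∥ inner = 2c 6c 5c 5c ∥ e2 75.
Outer hash (tag): even-index sum = 362 mod 256 = 106; odd-index sum = 317 mod 256 = 61 → 6a 3d.

6a3d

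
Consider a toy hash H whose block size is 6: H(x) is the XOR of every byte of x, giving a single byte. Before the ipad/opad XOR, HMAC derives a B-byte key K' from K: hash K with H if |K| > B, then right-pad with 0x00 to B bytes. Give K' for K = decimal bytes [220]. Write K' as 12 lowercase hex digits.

dc0000000000

Key decimal bytes [220] = dc is 1 byte ≤ B = 6; zero-pad to 6 bytes: K' = dc 00 00 00 00 00.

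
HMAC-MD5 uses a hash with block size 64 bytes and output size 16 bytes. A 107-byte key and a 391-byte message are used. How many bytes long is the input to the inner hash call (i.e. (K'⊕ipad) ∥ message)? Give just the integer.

455

Key is 107 > 64 bytes, so it is hashed to 16 bytes then zero-padded to 64: |K'| = 64.
Inner input = (K'⊕ipad) ∥ m → 64 + 391 = 455 bytes.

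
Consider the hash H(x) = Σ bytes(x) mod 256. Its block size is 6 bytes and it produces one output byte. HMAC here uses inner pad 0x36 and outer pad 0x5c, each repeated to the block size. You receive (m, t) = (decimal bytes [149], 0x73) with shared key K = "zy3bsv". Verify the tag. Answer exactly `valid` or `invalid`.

Key "zy3bsv" = 7a 79 33 62 73 76 is exactly B = 6 bytes: K' = 7a 79 33 62 73 76.
K' ⊕ ipad = 4c 4f 05 54 45 40; K' ⊕ opad = 26 25 6f 3e 2f 2a.
Inner hash: sum = 76+79+5+84+69+64+149 = 526; mod 256 = 14 → 0e.
Outer hash (recomputed tag): sum = 38+37+111+62+47+42+14 = 351; mod 256 = 95 → 5f.
Recomputed tag = 5f; claimed = 73 → mismatch.

invalid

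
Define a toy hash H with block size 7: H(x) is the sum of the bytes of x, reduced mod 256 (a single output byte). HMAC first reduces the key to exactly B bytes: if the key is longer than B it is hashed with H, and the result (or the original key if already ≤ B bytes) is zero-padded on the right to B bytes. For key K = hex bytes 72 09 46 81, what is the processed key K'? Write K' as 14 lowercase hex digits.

Key hex bytes 72 09 46 81 is 4 bytes ≤ B = 7; zero-pad to 7 bytes: K' = 72 09 46 81 00 00 00.

72094681000000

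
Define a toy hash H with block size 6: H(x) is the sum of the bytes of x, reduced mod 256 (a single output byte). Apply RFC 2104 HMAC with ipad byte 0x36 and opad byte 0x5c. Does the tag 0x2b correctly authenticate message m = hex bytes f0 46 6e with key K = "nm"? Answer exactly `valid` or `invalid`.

Key "nm" = 6e 6d is 2 bytes ≤ B = 6; zero-pad to 6 bytes: K' = 6e 6d 00 00 00 00.
K' ⊕ ipad = 58 5b 36 36 36 36; K' ⊕ opad = 32 31 5c 5c 5c 5c.
Inner hash: sum = 88+91+54+54+54+54+240+70+110 = 815; mod 256 = 47 → 2f.
Outer hash (recomputed tag): sum = 50+49+92+92+92+92+47 = 514; mod 256 = 2 → 02.
Recomputed tag = 02; claimed = 2b → mismatch.

invalid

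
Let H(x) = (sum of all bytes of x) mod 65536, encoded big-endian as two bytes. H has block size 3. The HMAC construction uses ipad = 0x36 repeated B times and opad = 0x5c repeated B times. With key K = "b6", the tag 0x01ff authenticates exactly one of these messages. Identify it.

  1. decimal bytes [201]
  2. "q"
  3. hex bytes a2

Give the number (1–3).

2

Key "b6" = 62 36 is 2 bytes ≤ B = 3; zero-pad to 3 bytes: K' = 62 36 00.
K' ⊕ ipad = 54 00 36; K' ⊕ opad = 3e 6a 5c.
m1: inner = H(54 00 36 c9) = 01 53; tag = H(3e 6a 5c 01 53) = 0158
m2: inner = H(54 00 36 71) = 00 fb; tag = H(3e 6a 5c 00 fb) = 01ff ← matches
m3: inner = H(54 00 36 a2) = 01 2c; tag = H(3e 6a 5c 01 2c) = 0131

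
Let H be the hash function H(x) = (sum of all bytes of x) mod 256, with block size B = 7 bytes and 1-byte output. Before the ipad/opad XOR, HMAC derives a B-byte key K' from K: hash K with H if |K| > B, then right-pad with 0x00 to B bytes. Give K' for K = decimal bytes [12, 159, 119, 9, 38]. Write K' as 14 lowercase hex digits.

Key decimal bytes [12, 159, 119, 9, 38] = 0c 9f 77 09 26 is 5 bytes ≤ B = 7; zero-pad to 7 bytes: K' = 0c 9f 77 09 26 00 00.

0c9f7709260000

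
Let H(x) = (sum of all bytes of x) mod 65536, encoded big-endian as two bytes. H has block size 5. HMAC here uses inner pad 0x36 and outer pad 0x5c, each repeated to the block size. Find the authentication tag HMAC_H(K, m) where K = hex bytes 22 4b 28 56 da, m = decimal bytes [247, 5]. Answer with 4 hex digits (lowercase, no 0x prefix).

0292

Key hex bytes 22 4b 28 56 da is exactly B = 5 bytes: K' = 22 4b 28 56 da.
K' ⊕ ipad = 14 7d 1e 60 ec.  K' ⊕ opad = 7e 17 74 0a 86.
Inner input = (K'⊕ipad) ∥ m = 14 7d 1e 60 ec ∥ f7 05.
Inner hash: sum = 20+125+30+96+236+247+5 = 759 → 02 f7.
Outer input = (K'⊕opad) ∥ inner = 7e 17 74 0a 86 ∥ 02 f7.
Outer hash (tag): sum = 126+23+116+10+134+2+247 = 658 → 02 92.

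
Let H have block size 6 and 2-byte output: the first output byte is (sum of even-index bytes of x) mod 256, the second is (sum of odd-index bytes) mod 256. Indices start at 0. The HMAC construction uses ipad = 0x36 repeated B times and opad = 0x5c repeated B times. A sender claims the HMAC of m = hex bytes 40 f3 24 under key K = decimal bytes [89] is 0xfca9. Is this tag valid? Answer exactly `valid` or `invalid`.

Key decimal bytes [89] = 59 is 1 byte ≤ B = 6; zero-pad to 6 bytes: K' = 59 00 00 00 00 00.
K' ⊕ ipad = 6f 36 36 36 36 36; K' ⊕ opad = 05 5c 5c 5c 5c 5c.
Inner hash: even-index sum = 319 mod 256 = 63; odd-index sum = 405 mod 256 = 149 → 3f 95.
Outer hash (recomputed tag): even-index sum = 252 mod 256 = 252; odd-index sum = 425 mod 256 = 169 → fc a9.
Recomputed tag = fca9; claimed = fca9 → match.

valid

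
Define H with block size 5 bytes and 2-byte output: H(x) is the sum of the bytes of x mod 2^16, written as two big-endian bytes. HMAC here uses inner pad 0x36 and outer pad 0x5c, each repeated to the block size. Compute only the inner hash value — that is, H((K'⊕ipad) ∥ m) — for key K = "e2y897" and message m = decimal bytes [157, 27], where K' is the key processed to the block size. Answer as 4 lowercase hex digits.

021f

Key "e2y897" = 65 32 79 38 39 37 is 6 bytes > B = 5, so hash it first: H(key) = 01 b8, then zero-pad to 5 bytes: K' = 01 b8 00 00 00.
K' ⊕ ipad = 37 8e 36 36 36.
Inner input = 37 8e 36 36 36 ∥ 9d 1b.
Inner hash: sum = 55+142+54+54+54+157+27 = 543 → 02 1f.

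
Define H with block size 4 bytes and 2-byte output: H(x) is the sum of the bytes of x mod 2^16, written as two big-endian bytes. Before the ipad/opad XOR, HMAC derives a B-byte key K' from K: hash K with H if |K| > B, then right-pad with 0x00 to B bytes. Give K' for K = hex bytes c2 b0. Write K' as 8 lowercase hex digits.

Key hex bytes c2 b0 is 2 bytes ≤ B = 4; zero-pad to 4 bytes: K' = c2 b0 00 00.

c2b00000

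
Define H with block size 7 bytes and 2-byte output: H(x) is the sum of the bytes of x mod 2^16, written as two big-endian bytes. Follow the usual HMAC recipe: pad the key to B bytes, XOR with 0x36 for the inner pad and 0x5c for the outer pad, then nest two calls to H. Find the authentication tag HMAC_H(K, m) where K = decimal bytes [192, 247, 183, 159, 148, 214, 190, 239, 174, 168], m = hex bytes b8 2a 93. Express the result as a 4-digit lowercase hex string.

Key decimal bytes [192, 247, 183, 159, 148, 214, 190, 239, 174, 168] = c0 f7 b7 9f 94 d6 be ef ae a8 is 10 bytes > B = 7, so hash it first: H(key) = 07 7a, then zero-pad to 7 bytes: K' = 07 7a 00 00 00 00 00.
K' ⊕ ipad = 31 4c 36 36 36 36 36.  K' ⊕ opad = 5b 26 5c 5c 5c 5c 5c.
Inner input = (K'⊕ipad) ∥ m = 31 4c 36 36 36 36 36 ∥ b8 2a 93.
Inner hash: sum = 49+76+54+54+54+54+54+184+42+147 = 768 → 03 00.
Outer input = (K'⊕opad) ∥ inner = 5b 26 5c 5c 5c 5c 5c ∥ 03 00.
Outer hash (tag): sum = 91+38+92+92+92+92+92+3+0 = 592 → 02 50.

0250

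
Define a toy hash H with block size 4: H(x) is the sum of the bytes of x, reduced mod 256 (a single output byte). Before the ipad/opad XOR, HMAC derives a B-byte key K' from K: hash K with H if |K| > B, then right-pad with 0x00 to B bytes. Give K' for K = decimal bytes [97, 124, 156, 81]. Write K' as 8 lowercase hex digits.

Key decimal bytes [97, 124, 156, 81] = 61 7c 9c 51 is exactly B = 4 bytes: K' = 61 7c 9c 51.

617c9c51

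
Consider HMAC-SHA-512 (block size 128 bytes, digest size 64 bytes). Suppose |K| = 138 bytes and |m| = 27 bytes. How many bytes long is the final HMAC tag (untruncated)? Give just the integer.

The tag is one SHA-512 digest: 64 bytes.

64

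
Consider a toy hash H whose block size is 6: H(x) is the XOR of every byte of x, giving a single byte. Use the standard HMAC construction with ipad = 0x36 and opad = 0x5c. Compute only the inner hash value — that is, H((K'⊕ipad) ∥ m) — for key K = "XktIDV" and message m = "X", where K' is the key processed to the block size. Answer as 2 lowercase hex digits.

44

Key "XktIDV" = 58 6b 74 49 44 56 is exactly B = 6 bytes: K' = 58 6b 74 49 44 56.
K' ⊕ ipad = 6e 5d 42 7f 72 60.
Inner input = 6e 5d 42 7f 72 60 ∥ 58.
Inner hash: XOR 6e⊕5d⊕42⊕7f⊕72⊕60⊕58 = 44.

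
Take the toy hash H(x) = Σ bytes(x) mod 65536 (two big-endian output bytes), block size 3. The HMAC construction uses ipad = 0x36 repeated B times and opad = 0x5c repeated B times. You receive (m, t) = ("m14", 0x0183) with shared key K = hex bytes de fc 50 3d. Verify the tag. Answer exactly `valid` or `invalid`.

Key hex bytes de fc 50 3d is 4 bytes > B = 3, so hash it first: H(key) = 02 67, then zero-pad to 3 bytes: K' = 02 67 00.
K' ⊕ ipad = 34 51 36; K' ⊕ opad = 5e 3b 5c.
Inner hash: sum = 52+81+54+109+49+52 = 397 → 01 8d.
Outer hash (recomputed tag): sum = 94+59+92+1+141 = 387 → 01 83.
Recomputed tag = 0183; claimed = 0183 → match.

valid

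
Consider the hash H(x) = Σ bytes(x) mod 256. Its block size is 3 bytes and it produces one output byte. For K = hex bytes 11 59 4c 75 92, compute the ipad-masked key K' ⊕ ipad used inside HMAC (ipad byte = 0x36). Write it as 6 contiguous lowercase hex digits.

8b3636

Key hex bytes 11 59 4c 75 92 is 5 bytes > B = 3, so hash it first: H(key) = bd, then zero-pad to 3 bytes: K' = bd 00 00.
XOR each byte with 0x36: bd⊕36=8b, 00⊕36=36, 00⊕36=36.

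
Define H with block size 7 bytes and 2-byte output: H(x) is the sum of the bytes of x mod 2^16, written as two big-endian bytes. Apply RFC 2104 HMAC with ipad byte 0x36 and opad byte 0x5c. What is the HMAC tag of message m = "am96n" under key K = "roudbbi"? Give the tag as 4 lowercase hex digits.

025a

Key "roudbbi" = 72 6f 75 64 62 62 69 is exactly B = 7 bytes: K' = 72 6f 75 64 62 62 69.
K' ⊕ ipad = 44 59 43 52 54 54 5f.  K' ⊕ opad = 2e 33 29 38 3e 3e 35.
Inner input = (K'⊕ipad) ∥ m = 44 59 43 52 54 54 5f ∥ 61 6d 39 36 6e.
Inner hash: sum = 68+89+67+82+84+84+95+97+109+57+54+110 = 996 → 03 e4.
Outer input = (K'⊕opad) ∥ inner = 2e 33 29 38 3e 3e 35 ∥ 03 e4.
Outer hash (tag): sum = 46+51+41+56+62+62+53+3+228 = 602 → 02 5a.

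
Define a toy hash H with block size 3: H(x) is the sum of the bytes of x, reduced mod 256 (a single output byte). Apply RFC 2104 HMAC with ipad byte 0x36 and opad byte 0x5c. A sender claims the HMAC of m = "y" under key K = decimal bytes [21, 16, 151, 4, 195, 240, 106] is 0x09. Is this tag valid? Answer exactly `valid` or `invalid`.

Key decimal bytes [21, 16, 151, 4, 195, 240, 106] = 15 10 97 04 c3 f0 6a is 7 bytes > B = 3, so hash it first: H(key) = dd, then zero-pad to 3 bytes: K' = dd 00 00.
K' ⊕ ipad = eb 36 36; K' ⊕ opad = 81 5c 5c.
Inner hash: sum = 235+54+54+121 = 464; mod 256 = 208 → d0.
Outer hash (recomputed tag): sum = 129+92+92+208 = 521; mod 256 = 9 → 09.
Recomputed tag = 09; claimed = 09 → match.

valid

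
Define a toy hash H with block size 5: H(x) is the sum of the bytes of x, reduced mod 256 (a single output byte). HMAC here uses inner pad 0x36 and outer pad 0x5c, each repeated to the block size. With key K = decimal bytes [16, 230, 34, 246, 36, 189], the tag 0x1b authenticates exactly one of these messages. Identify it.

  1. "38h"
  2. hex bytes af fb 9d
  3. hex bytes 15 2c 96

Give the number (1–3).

Key decimal bytes [16, 230, 34, 246, 36, 189] = 10 e6 22 f6 24 bd is 6 bytes > B = 5, so hash it first: H(key) = ef, then zero-pad to 5 bytes: K' = ef 00 00 00 00.
K' ⊕ ipad = d9 36 36 36 36; K' ⊕ opad = b3 5c 5c 5c 5c.
m1: inner = H(d9 36 36 36 36 33 38 68) = 84; tag = H(b3 5c 5c 5c 5c 84) = a7
m2: inner = H(d9 36 36 36 36 af fb 9d) = f8; tag = H(b3 5c 5c 5c 5c f8) = 1b ← matches
m3: inner = H(d9 36 36 36 36 15 2c 96) = 88; tag = H(b3 5c 5c 5c 5c 88) = ab

2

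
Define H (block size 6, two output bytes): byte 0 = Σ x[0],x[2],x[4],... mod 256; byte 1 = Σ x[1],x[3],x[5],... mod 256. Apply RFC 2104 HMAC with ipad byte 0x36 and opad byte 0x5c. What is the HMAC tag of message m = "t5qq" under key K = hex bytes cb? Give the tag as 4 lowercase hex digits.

9d5c

Key hex bytes cb is 1 byte ≤ B = 6; zero-pad to 6 bytes: K' = cb 00 00 00 00 00.
K' ⊕ ipad = fd 36 36 36 36 36.  K' ⊕ opad = 97 5c 5c 5c 5c 5c.
Inner input = (K'⊕ipad) ∥ m = fd 36 36 36 36 36 ∥ 74 35 71 71.
Inner hash: even-index sum = 590 mod 256 = 78; odd-index sum = 328 mod 256 = 72 → 4e 48.
Outer input = (K'⊕opad) ∥ inner = 97 5c 5c 5c 5c 5c ∥ 4e 48.
Outer hash (tag): even-index sum = 413 mod 256 = 157; odd-index sum = 348 mod 256 = 92 → 9d 5c.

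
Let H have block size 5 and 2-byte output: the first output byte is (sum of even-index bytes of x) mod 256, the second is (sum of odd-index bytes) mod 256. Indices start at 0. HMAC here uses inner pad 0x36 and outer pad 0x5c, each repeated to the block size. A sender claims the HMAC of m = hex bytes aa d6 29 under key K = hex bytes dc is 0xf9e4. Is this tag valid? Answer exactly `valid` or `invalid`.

Key hex bytes dc is 1 byte ≤ B = 5; zero-pad to 5 bytes: K' = dc 00 00 00 00.
K' ⊕ ipad = ea 36 36 36 36; K' ⊕ opad = 80 5c 5c 5c 5c.
Inner hash: even-index sum = 556 mod 256 = 44; odd-index sum = 319 mod 256 = 63 → 2c 3f.
Outer hash (recomputed tag): even-index sum = 375 mod 256 = 119; odd-index sum = 228 mod 256 = 228 → 77 e4.
Recomputed tag = 77e4; claimed = f9e4 → mismatch.

invalid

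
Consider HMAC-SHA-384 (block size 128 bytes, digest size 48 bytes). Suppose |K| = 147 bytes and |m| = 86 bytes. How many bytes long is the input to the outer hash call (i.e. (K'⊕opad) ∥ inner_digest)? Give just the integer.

Key is 147 > 128 bytes, so it is hashed to 48 bytes then zero-padded to 128: |K'| = 128.
Outer input = (K'⊕opad) ∥ H(inner) → 128 + 48 = 176 bytes.

176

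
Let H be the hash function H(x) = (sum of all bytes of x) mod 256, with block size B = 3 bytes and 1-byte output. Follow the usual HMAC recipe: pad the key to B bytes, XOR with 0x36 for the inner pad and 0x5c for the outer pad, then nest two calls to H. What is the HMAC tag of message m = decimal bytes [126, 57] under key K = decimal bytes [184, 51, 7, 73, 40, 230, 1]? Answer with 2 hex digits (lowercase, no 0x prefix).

Key decimal bytes [184, 51, 7, 73, 40, 230, 1] = b8 33 07 49 28 e6 01 is 7 bytes > B = 3, so hash it first: H(key) = 4a, then zero-pad to 3 bytes: K' = 4a 00 00.
K' ⊕ ipad = 7c 36 36.  K' ⊕ opad = 16 5c 5c.
Inner input = (K'⊕ipad) ∥ m = 7c 36 36 ∥ 7e 39.
Inner hash: sum = 124+54+54+126+57 = 415; mod 256 = 159 → 9f.
Outer input = (K'⊕opad) ∥ inner = 16 5c 5c ∥ 9f.
Outer hash (tag): sum = 22+92+92+159 = 365; mod 256 = 109 → 6d.

6d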